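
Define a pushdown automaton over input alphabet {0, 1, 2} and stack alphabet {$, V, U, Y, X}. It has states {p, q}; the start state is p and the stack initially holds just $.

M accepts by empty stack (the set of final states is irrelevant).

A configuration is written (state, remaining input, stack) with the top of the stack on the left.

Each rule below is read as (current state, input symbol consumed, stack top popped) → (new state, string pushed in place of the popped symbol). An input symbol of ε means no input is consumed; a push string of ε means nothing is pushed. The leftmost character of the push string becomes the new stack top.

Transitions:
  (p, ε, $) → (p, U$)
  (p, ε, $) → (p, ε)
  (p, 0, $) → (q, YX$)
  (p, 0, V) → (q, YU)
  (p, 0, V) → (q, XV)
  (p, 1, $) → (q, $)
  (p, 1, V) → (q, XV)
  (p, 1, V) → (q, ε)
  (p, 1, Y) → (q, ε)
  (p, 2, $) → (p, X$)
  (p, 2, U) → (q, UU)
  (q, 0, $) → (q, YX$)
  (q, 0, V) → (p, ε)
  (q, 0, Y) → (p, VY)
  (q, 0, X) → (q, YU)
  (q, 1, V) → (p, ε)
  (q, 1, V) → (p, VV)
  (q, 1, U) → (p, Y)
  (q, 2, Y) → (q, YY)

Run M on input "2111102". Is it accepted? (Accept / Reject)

No computation consumes all input and empties the stack.

Reject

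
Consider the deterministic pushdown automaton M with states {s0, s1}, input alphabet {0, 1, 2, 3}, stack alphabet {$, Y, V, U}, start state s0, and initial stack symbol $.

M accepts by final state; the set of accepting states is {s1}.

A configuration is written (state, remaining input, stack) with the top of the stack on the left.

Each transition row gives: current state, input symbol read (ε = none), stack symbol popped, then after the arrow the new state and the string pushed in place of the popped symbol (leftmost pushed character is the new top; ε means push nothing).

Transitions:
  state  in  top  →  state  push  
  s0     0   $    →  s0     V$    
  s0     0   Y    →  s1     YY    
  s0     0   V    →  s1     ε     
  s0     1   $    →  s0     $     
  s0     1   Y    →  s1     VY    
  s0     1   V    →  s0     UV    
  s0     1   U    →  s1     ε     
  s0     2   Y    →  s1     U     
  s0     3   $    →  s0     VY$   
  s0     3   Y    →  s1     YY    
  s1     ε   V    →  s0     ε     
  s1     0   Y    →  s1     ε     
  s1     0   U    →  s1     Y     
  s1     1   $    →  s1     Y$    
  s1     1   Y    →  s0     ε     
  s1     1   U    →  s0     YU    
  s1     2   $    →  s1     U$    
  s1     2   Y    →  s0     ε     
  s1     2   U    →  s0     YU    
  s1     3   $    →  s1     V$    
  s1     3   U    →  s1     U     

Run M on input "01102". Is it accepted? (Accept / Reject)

Reject

(s0, 01102, $)
  read 0, top $: go to s0, push V$ → (s0, 1102, V$)
  read 1, top V: go to s0, push UV → (s0, 102, UV$)
  read 1, top U: go to s1, push ε → (s1, 02, V$)
  ε-move, top V: go to s0, push ε → (s0, 02, $)
  read 0, top $: go to s0, push V$ → (s0, 2, V$)
No transition applies at (s0, 2, V$); input not fully consumed.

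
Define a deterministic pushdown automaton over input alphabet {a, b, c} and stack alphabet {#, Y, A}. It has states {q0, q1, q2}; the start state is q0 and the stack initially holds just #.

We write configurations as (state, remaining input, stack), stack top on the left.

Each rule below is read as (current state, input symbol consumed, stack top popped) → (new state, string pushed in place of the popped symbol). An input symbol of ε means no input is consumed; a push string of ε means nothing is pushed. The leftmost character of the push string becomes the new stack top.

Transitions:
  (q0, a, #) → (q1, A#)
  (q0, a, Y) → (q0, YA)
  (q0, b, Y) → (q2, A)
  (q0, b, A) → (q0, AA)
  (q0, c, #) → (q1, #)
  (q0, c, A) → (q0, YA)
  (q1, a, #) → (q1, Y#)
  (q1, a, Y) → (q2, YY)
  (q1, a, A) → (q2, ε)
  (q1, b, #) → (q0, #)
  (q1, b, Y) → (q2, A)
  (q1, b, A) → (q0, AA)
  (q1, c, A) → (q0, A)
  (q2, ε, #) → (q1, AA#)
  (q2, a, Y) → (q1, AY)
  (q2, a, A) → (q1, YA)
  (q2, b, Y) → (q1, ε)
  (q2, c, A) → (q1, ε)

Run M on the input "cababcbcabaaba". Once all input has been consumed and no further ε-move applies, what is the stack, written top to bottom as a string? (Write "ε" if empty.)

YYAAAA#

(q0, cababcbcabaaba, #) ⊢ (q1, ababcbcabaaba, #) ⊢ (q1, babcbcabaaba, Y#) ⊢ (q2, abcbcabaaba, A#) ⊢ (q1, bcbcabaaba, YA#) ⊢ (q2, cbcabaaba, AA#) ⊢ (q1, bcabaaba, A#) ⊢ (q0, cabaaba, AA#) ⊢ (q0, abaaba, YAA#) ⊢ (q0, baaba, YAAA#) ⊢ (q2, aaba, AAAA#) ⊢ (q1, aba, YAAAA#) ⊢ (q2, ba, YYAAAA#) ⊢ (q1, a, YAAAA#) ⊢ (q2, ε, YYAAAA#)
All input consumed in state q2 with stack YYAAAA#.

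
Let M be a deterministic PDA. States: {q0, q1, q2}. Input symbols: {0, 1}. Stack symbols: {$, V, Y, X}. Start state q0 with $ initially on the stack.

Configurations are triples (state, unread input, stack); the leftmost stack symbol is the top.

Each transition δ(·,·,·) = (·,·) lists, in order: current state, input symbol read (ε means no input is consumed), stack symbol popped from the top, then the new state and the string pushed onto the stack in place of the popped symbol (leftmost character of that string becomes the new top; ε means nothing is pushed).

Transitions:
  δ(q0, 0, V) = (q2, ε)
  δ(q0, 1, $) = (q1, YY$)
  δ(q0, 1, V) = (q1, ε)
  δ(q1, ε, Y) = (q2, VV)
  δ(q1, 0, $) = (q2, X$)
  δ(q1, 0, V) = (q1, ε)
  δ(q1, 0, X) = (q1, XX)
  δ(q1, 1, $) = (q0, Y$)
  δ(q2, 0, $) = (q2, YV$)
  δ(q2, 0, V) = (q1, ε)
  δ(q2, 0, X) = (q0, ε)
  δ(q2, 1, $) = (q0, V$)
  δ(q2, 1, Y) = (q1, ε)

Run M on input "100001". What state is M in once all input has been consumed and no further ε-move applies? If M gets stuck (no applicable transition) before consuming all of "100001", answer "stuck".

(q0, 100001, $)
  read 1, top $: go to q1, push YY$ → (q1, 00001, YY$)
  ε-move, top Y: go to q2, push VV → (q2, 00001, VVY$)
  read 0, top V: go to q1, push ε → (q1, 0001, VY$)
  read 0, top V: go to q1, push ε → (q1, 001, Y$)
  ε-move, top Y: go to q2, push VV → (q2, 001, VV$)
  read 0, top V: go to q1, push ε → (q1, 01, V$)
  read 0, top V: go to q1, push ε → (q1, 1, $)
  read 1, top $: go to q0, push Y$ → (q0, ε, Y$)
All input consumed; M is in state q0.

q0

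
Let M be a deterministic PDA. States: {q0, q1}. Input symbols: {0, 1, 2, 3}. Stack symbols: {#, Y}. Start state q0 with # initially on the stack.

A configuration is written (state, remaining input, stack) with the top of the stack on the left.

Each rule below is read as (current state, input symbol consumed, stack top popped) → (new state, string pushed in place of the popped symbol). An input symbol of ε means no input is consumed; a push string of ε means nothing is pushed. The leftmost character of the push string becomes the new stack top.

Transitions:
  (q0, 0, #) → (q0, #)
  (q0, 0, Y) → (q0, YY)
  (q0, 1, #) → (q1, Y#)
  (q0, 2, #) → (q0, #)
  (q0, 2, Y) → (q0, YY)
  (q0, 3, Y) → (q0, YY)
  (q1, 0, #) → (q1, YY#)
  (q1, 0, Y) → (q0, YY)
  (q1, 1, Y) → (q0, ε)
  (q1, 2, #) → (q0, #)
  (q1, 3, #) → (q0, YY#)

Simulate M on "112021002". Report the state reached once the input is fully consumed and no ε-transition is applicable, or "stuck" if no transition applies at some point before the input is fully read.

(q0, 112021002, #)
  read 1, top #: go to q1, push Y# → (q1, 12021002, Y#)
  read 1, top Y: go to q0, push ε → (q0, 2021002, #)
  read 2, top #: go to q0, push # → (q0, 021002, #)
  read 0, top #: go to q0, push # → (q0, 21002, #)
  read 2, top #: go to q0, push # → (q0, 1002, #)
  read 1, top #: go to q1, push Y# → (q1, 002, Y#)
  read 0, top Y: go to q0, push YY → (q0, 02, YY#)
  read 0, top Y: go to q0, push YY → (q0, 2, YYY#)
  read 2, top Y: go to q0, push YY → (q0, ε, YYYY#)
All input consumed; M is in state q0.

q0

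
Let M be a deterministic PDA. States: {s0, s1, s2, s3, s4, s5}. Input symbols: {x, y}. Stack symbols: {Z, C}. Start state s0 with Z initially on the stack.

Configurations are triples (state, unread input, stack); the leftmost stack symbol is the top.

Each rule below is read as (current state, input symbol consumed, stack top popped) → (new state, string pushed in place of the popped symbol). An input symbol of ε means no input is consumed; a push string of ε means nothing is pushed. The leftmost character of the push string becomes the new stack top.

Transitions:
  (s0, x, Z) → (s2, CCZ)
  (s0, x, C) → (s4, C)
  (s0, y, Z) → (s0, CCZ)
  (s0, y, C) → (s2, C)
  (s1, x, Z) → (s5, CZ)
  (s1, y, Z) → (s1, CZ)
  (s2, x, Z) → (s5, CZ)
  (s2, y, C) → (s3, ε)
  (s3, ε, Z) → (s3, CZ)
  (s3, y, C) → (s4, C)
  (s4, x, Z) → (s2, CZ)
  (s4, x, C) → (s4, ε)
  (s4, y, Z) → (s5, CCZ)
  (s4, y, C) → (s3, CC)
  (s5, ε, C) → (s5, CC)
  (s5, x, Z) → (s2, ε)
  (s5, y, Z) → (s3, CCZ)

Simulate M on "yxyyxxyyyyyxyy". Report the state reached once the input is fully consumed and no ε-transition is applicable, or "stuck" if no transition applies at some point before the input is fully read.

(s0, yxyyxxyyyyyxyy, Z)
  read y, top Z: go to s0, push CCZ → (s0, xyyxxyyyyyxyy, CCZ)
  read x, top C: go to s4, push C → (s4, yyxxyyyyyxyy, CCZ)
  read y, top C: go to s3, push CC → (s3, yxxyyyyyxyy, CCCZ)
  read y, top C: go to s4, push C → (s4, xxyyyyyxyy, CCCZ)
  read x, top C: go to s4, push ε → (s4, xyyyyyxyy, CCZ)
  read x, top C: go to s4, push ε → (s4, yyyyyxyy, CZ)
  read y, top C: go to s3, push CC → (s3, yyyyxyy, CCZ)
  read y, top C: go to s4, push C → (s4, yyyxyy, CCZ)
  read y, top C: go to s3, push CC → (s3, yyxyy, CCCZ)
  read y, top C: go to s4, push C → (s4, yxyy, CCCZ)
  read y, top C: go to s3, push CC → (s3, xyy, CCCCZ)
No transition for (s3, x, top C); M blocks with input xyy remaining.

stuck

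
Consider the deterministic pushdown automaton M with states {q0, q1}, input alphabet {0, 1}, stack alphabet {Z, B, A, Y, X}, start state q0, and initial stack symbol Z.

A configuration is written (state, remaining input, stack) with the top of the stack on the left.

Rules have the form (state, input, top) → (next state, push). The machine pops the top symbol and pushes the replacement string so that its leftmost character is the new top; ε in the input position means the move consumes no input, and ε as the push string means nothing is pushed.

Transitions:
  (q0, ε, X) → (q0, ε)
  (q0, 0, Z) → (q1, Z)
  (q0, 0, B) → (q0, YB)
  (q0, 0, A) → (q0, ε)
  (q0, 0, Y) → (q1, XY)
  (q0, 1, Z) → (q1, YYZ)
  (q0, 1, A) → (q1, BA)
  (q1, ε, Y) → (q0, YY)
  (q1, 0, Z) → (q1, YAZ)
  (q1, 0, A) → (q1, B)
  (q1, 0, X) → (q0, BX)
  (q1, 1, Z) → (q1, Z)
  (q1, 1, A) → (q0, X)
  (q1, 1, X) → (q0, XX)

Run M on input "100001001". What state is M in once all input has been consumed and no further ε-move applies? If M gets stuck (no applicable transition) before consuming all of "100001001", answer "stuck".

(q0, 100001001, Z)
  read 1, top Z: go to q1, push YYZ → (q1, 00001001, YYZ)
  ε-move, top Y: go to q0, push YY → (q0, 00001001, YYYZ)
  read 0, top Y: go to q1, push XY → (q1, 0001001, XYYYZ)
  read 0, top X: go to q0, push BX → (q0, 001001, BXYYYZ)
  read 0, top B: go to q0, push YB → (q0, 01001, YBXYYYZ)
  read 0, top Y: go to q1, push XY → (q1, 1001, XYBXYYYZ)
  read 1, top X: go to q0, push XX → (q0, 001, XXYBXYYYZ)
  ε-move, top X: go to q0, push ε → (q0, 001, XYBXYYYZ)
  ε-move, top X: go to q0, push ε → (q0, 001, YBXYYYZ)
  read 0, top Y: go to q1, push XY → (q1, 01, XYBXYYYZ)
  read 0, top X: go to q0, push BX → (q0, 1, BXYBXYYYZ)
No transition for (q0, 1, top B); M blocks with input 1 remaining.

stuck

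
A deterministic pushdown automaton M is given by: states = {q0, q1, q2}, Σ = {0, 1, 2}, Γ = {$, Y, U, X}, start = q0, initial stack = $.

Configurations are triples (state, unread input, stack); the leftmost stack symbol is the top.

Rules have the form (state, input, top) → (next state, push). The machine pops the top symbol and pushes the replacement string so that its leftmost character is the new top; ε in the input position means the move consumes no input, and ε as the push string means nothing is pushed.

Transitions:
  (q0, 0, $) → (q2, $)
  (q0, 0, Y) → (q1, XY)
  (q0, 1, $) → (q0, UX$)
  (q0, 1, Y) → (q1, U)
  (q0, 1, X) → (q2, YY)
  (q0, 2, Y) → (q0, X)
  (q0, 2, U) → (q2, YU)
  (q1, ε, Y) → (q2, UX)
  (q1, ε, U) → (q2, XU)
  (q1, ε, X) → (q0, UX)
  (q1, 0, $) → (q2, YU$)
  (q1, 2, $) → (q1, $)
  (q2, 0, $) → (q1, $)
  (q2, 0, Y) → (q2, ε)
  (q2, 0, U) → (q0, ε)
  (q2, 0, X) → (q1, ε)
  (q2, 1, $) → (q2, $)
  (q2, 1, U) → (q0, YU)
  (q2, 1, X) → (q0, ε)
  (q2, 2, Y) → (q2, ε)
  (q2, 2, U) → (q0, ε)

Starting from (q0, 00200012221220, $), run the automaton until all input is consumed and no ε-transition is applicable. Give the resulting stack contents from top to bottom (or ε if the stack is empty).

(q0, 00200012221220, $) ⊢ (q2, 0200012221220, $) ⊢ (q1, 200012221220, $) ⊢ (q1, 00012221220, $) ⊢ (q2, 0012221220, YU$) ⊢ (q2, 012221220, U$) ⊢ (q0, 12221220, $) ⊢ (q0, 2221220, UX$) ⊢ (q2, 221220, YUX$) ⊢ (q2, 21220, UX$) ⊢ (q0, 1220, X$) ⊢ (q2, 220, YY$) ⊢ (q2, 20, Y$) ⊢ (q2, 0, $) ⊢ (q1, ε, $)
All input consumed in state q1 with stack $.

$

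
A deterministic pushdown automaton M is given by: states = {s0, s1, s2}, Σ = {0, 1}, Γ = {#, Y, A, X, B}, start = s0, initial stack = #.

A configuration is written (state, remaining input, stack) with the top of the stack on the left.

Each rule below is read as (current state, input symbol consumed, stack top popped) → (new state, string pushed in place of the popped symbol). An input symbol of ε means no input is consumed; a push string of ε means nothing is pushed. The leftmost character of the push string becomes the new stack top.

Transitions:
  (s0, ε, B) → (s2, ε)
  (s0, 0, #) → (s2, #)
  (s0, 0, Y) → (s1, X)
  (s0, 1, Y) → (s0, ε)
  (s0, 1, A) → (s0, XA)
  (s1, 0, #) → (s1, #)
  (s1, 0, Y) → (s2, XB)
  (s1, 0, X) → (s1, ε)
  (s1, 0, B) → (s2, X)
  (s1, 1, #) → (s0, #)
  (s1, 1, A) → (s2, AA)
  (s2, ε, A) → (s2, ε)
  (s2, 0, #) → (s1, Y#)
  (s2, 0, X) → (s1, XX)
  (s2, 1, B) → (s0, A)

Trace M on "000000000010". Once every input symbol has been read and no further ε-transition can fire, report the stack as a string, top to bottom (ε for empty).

#

(s0, 000000000010, #) ⊢ (s2, 00000000010, #) ⊢ (s1, 0000000010, Y#) ⊢ (s2, 000000010, XB#) ⊢ (s1, 00000010, XXB#) ⊢ (s1, 0000010, XB#) ⊢ (s1, 000010, B#) ⊢ (s2, 00010, X#) ⊢ (s1, 0010, XX#) ⊢ (s1, 010, X#) ⊢ (s1, 10, #) ⊢ (s0, 0, #) ⊢ (s2, ε, #)
All input consumed in state s2 with stack #.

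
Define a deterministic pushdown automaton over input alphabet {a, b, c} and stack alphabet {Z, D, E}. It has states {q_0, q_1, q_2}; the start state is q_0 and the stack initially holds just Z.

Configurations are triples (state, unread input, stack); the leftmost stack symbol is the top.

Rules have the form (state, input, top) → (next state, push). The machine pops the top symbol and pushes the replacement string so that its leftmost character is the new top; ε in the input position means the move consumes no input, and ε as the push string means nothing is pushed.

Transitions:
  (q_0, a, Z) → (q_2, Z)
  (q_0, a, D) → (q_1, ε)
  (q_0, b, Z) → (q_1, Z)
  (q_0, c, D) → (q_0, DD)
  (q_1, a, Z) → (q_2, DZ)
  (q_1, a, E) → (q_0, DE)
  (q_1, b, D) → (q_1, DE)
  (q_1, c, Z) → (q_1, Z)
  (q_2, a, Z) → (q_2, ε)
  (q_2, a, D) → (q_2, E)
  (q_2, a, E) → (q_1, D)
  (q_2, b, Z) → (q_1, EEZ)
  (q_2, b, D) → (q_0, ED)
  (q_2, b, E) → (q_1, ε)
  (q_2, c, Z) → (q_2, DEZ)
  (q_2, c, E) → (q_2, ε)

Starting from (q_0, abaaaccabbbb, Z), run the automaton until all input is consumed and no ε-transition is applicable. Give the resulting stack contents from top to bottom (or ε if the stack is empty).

(q_0, abaaaccabbbb, Z)
  read a, top Z: go to q_2, push Z → (q_2, baaaccabbbb, Z)
  read b, top Z: go to q_1, push EEZ → (q_1, aaaccabbbb, EEZ)
  read a, top E: go to q_0, push DE → (q_0, aaccabbbb, DEEZ)
  read a, top D: go to q_1, push ε → (q_1, accabbbb, EEZ)
  read a, top E: go to q_0, push DE → (q_0, ccabbbb, DEEZ)
  read c, top D: go to q_0, push DD → (q_0, cabbbb, DDEEZ)
  read c, top D: go to q_0, push DD → (q_0, abbbb, DDDEEZ)
  read a, top D: go to q_1, push ε → (q_1, bbbb, DDEEZ)
  read b, top D: go to q_1, push DE → (q_1, bbb, DEDEEZ)
  read b, top D: go to q_1, push DE → (q_1, bb, DEEDEEZ)
  read b, top D: go to q_1, push DE → (q_1, b, DEEEDEEZ)
  read b, top D: go to q_1, push DE → (q_1, ε, DEEEEDEEZ)
All input consumed in state q_1 with stack DEEEEDEEZ.

DEEEEDEEZ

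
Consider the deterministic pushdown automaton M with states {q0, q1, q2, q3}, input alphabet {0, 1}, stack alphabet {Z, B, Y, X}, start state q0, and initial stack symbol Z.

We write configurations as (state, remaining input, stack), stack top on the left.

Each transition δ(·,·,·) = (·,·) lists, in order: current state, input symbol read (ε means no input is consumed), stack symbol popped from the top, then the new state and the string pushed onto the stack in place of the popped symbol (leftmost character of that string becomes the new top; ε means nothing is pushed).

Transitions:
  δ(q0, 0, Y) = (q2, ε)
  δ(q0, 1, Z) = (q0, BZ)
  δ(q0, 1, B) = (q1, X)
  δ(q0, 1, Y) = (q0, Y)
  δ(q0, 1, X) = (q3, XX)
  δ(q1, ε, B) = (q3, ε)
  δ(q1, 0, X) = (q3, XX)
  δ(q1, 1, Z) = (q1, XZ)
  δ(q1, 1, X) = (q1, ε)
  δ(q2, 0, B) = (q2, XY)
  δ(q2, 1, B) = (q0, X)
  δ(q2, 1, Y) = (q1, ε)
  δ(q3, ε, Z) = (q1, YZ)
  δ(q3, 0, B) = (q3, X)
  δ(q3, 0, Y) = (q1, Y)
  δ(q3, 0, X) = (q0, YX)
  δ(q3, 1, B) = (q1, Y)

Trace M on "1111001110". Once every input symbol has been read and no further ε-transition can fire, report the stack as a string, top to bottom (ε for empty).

(q0, 1111001110, Z)
  read 1, top Z: go to q0, push BZ → (q0, 111001110, BZ)
  read 1, top B: go to q1, push X → (q1, 11001110, XZ)
  read 1, top X: go to q1, push ε → (q1, 1001110, Z)
  read 1, top Z: go to q1, push XZ → (q1, 001110, XZ)
  read 0, top X: go to q3, push XX → (q3, 01110, XXZ)
  read 0, top X: go to q0, push YX → (q0, 1110, YXXZ)
  read 1, top Y: go to q0, push Y → (q0, 110, YXXZ)
  read 1, top Y: go to q0, push Y → (q0, 10, YXXZ)
  read 1, top Y: go to q0, push Y → (q0, 0, YXXZ)
  read 0, top Y: go to q2, push ε → (q2, ε, XXZ)
All input consumed in state q2 with stack XXZ.

XXZ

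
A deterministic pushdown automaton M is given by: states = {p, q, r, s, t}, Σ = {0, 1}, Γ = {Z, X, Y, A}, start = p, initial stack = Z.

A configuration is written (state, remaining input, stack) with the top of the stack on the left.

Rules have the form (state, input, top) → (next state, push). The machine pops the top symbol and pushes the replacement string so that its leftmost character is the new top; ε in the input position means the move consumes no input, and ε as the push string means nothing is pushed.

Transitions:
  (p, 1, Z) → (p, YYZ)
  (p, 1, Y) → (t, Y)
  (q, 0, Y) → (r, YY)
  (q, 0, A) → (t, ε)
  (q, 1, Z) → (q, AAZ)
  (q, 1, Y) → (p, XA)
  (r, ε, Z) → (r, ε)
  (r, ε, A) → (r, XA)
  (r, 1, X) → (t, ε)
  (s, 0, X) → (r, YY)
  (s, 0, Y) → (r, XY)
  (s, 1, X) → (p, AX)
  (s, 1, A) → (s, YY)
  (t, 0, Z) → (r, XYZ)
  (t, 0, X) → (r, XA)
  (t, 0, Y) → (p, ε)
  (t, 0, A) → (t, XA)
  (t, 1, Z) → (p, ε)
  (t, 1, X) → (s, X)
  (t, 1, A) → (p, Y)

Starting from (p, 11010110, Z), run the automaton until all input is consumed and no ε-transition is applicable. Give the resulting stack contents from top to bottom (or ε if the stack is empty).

YZ

(p, 11010110, Z)
  read 1, top Z: go to p, push YYZ → (p, 1010110, YYZ)
  read 1, top Y: go to t, push Y → (t, 010110, YYZ)
  read 0, top Y: go to p, push ε → (p, 10110, YZ)
  read 1, top Y: go to t, push Y → (t, 0110, YZ)
  read 0, top Y: go to p, push ε → (p, 110, Z)
  read 1, top Z: go to p, push YYZ → (p, 10, YYZ)
  read 1, top Y: go to t, push Y → (t, 0, YYZ)
  read 0, top Y: go to p, push ε → (p, ε, YZ)
All input consumed in state p with stack YZ.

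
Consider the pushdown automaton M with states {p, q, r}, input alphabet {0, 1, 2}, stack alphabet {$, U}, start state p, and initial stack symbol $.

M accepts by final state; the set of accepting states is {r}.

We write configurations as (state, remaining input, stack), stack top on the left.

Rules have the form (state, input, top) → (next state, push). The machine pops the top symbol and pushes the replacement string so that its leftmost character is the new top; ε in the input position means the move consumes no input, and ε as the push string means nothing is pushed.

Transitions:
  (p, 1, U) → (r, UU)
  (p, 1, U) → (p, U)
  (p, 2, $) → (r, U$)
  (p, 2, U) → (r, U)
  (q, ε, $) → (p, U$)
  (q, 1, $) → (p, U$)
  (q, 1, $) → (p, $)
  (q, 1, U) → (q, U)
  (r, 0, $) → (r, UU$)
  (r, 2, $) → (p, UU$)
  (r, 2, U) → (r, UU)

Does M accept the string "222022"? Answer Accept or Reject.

No computation consumes all input and reaches a final state.

Reject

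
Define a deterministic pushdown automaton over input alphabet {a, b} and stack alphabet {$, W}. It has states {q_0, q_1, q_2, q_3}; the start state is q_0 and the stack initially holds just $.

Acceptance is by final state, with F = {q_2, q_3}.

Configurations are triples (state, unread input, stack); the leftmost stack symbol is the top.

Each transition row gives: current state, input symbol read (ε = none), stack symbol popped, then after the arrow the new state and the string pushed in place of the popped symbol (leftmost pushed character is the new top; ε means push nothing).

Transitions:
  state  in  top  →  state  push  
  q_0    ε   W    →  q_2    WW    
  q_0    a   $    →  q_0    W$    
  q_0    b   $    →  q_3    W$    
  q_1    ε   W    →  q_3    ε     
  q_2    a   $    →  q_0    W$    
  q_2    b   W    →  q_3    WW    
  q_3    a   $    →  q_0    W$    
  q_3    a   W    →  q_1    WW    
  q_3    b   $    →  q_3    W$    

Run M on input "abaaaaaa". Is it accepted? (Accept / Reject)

Accept

(q_0, abaaaaaa, $)
  read a, top $: go to q_0, push W$ → (q_0, baaaaaa, W$)
  ε-move, top W: go to q_2, push WW → (q_2, baaaaaa, WW$)
  read b, top W: go to q_3, push WW → (q_3, aaaaaa, WWW$)
  read a, top W: go to q_1, push WW → (q_1, aaaaa, WWWW$)
  ε-move, top W: go to q_3, push ε → (q_3, aaaaa, WWW$)
  read a, top W: go to q_1, push WW → (q_1, aaaa, WWWW$)
  ε-move, top W: go to q_3, push ε → (q_3, aaaa, WWW$)
  read a, top W: go to q_1, push WW → (q_1, aaa, WWWW$)
  ε-move, top W: go to q_3, push ε → (q_3, aaa, WWW$)
  read a, top W: go to q_1, push WW → (q_1, aa, WWWW$)
  ε-move, top W: go to q_3, push ε → (q_3, aa, WWW$)
  read a, top W: go to q_1, push WW → (q_1, a, WWWW$)
  ε-move, top W: go to q_3, push ε → (q_3, a, WWW$)
  read a, top W: go to q_1, push WW → (q_1, ε, WWWW$)
  ε-move, top W: go to q_3, push ε → (q_3, ε, WWW$)
All input consumed; state q_3 ∈ F.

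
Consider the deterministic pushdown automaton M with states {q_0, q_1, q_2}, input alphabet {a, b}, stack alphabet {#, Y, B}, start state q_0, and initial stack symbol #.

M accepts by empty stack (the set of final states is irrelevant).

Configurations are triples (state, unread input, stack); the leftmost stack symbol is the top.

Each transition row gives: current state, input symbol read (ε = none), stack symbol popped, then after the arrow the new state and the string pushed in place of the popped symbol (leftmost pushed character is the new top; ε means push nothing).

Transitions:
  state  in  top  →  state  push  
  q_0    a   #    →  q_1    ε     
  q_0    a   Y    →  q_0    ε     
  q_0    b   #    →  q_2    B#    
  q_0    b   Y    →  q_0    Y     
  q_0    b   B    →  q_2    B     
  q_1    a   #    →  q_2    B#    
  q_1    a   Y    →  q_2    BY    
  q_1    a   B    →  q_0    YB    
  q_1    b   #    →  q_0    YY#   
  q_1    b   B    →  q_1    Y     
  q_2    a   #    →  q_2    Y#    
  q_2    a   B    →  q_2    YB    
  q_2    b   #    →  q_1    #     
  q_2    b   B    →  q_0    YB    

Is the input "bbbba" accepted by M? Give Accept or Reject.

(q_0, bbbba, #) ⊢ (q_2, bbba, B#) ⊢ (q_0, bba, YB#) ⊢ (q_0, ba, YB#) ⊢ (q_0, a, YB#) ⊢ (q_0, ε, B#)
All input consumed; stack is B#, not empty, and no further ε-move applies.

Reject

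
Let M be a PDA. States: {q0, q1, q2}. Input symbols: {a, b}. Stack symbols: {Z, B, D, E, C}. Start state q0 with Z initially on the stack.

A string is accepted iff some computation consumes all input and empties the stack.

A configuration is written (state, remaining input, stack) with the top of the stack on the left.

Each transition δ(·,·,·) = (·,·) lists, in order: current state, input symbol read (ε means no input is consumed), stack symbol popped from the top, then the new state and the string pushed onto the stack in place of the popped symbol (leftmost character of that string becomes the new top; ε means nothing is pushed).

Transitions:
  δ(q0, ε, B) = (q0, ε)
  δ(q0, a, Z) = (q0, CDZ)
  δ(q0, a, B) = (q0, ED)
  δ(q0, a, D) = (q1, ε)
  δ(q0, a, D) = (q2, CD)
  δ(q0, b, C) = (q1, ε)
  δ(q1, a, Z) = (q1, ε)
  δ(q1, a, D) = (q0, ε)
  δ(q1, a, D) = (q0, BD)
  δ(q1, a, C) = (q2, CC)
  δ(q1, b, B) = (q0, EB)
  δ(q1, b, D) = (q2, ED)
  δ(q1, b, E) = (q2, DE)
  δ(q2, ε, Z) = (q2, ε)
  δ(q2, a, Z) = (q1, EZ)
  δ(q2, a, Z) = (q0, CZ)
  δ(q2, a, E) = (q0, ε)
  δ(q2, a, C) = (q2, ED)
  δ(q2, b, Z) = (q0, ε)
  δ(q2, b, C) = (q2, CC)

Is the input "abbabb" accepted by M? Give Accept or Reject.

No computation consumes all input and empties the stack.

Reject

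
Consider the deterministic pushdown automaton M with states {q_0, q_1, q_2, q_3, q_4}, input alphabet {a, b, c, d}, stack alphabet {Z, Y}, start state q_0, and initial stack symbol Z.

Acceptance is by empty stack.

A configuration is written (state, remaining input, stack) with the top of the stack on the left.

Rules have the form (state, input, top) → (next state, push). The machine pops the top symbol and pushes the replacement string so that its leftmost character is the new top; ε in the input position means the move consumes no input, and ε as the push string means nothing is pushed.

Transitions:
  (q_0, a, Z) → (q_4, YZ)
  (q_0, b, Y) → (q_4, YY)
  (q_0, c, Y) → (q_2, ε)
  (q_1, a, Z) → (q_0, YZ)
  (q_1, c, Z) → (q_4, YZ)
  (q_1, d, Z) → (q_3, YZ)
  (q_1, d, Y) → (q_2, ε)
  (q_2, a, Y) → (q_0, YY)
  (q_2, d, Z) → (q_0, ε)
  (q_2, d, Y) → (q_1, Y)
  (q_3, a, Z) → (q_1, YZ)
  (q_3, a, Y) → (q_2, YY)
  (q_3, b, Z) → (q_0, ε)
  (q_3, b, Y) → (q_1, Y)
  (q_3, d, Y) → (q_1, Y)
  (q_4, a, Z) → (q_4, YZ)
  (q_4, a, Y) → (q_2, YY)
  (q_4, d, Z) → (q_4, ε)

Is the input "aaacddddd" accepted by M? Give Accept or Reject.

(q_0, aaacddddd, Z)
  read a, top Z: go to q_4, push YZ → (q_4, aacddddd, YZ)
  read a, top Y: go to q_2, push YY → (q_2, acddddd, YYZ)
  read a, top Y: go to q_0, push YY → (q_0, cddddd, YYYZ)
  read c, top Y: go to q_2, push ε → (q_2, ddddd, YYZ)
  read d, top Y: go to q_1, push Y → (q_1, dddd, YYZ)
  read d, top Y: go to q_2, push ε → (q_2, ddd, YZ)
  read d, top Y: go to q_1, push Y → (q_1, dd, YZ)
  read d, top Y: go to q_2, push ε → (q_2, d, Z)
  read d, top Z: go to q_0, push ε → (q_0, ε, ε)
All input consumed and the stack is empty.

Accept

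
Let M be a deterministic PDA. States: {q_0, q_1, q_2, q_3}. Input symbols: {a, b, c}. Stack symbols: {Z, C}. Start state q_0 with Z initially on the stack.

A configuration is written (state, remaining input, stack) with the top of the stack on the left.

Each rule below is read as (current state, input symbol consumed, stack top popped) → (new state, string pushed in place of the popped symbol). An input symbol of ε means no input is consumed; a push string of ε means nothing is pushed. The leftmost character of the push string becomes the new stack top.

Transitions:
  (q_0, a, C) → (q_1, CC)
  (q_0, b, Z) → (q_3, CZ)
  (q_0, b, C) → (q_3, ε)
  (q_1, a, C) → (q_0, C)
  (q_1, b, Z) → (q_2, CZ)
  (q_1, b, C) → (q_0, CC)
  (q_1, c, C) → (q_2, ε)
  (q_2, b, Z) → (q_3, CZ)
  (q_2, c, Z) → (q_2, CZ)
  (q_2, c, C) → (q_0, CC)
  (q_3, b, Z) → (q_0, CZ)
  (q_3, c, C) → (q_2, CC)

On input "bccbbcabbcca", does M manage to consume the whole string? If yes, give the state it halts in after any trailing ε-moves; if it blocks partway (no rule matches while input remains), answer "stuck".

stuck

(q_0, bccbbcabbcca, Z) ⊢ (q_3, ccbbcabbcca, CZ) ⊢ (q_2, cbbcabbcca, CCZ) ⊢ (q_0, bbcabbcca, CCCZ) ⊢ (q_3, bcabbcca, CCZ)
No transition for (q_3, b, top C); M blocks with input bcabbcca remaining.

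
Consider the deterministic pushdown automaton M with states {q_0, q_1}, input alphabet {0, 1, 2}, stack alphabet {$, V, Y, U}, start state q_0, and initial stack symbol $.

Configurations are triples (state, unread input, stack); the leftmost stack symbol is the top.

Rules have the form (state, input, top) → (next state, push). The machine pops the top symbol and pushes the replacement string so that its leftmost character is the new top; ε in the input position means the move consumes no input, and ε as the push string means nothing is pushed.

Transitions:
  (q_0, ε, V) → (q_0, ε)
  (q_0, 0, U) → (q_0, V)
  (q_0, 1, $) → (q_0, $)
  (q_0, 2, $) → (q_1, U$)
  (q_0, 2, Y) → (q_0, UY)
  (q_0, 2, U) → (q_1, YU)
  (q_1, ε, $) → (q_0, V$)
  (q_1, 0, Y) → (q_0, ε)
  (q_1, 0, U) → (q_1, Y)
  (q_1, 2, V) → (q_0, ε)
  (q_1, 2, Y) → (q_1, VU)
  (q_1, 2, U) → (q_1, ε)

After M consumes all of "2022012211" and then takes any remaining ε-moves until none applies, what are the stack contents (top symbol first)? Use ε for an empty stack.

(q_0, 2022012211, $)
  read 2, top $: go to q_1, push U$ → (q_1, 022012211, U$)
  read 0, top U: go to q_1, push Y → (q_1, 22012211, Y$)
  read 2, top Y: go to q_1, push VU → (q_1, 2012211, VU$)
  read 2, top V: go to q_0, push ε → (q_0, 012211, U$)
  read 0, top U: go to q_0, push V → (q_0, 12211, V$)
  ε-move, top V: go to q_0, push ε → (q_0, 12211, $)
  read 1, top $: go to q_0, push $ → (q_0, 2211, $)
  read 2, top $: go to q_1, push U$ → (q_1, 211, U$)
  read 2, top U: go to q_1, push ε → (q_1, 11, $)
  ε-move, top $: go to q_0, push V$ → (q_0, 11, V$)
  ε-move, top V: go to q_0, push ε → (q_0, 11, $)
  read 1, top $: go to q_0, push $ → (q_0, 1, $)
  read 1, top $: go to q_0, push $ → (q_0, ε, $)
All input consumed in state q_0 with stack $.

$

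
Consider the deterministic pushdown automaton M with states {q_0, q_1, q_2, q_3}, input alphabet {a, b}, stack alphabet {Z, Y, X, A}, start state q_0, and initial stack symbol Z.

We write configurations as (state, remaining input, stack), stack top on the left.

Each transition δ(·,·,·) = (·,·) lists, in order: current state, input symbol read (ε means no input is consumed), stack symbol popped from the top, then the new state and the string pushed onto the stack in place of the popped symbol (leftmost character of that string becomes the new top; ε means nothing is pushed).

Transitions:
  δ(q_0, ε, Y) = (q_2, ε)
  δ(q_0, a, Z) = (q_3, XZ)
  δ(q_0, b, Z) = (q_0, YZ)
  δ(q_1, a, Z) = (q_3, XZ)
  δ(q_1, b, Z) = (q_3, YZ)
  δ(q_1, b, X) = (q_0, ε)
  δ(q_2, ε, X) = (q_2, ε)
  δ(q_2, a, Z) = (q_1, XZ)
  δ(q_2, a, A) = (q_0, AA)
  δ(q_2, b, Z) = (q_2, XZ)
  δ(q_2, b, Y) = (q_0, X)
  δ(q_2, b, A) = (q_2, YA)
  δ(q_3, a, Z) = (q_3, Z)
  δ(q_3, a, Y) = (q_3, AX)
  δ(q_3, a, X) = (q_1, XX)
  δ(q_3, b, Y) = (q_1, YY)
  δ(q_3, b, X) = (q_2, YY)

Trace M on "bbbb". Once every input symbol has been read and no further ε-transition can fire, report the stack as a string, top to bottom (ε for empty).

(q_0, bbbb, Z)
  read b, top Z: go to q_0, push YZ → (q_0, bbb, YZ)
  ε-move, top Y: go to q_2, push ε → (q_2, bbb, Z)
  read b, top Z: go to q_2, push XZ → (q_2, bb, XZ)
  ε-move, top X: go to q_2, push ε → (q_2, bb, Z)
  read b, top Z: go to q_2, push XZ → (q_2, b, XZ)
  ε-move, top X: go to q_2, push ε → (q_2, b, Z)
  read b, top Z: go to q_2, push XZ → (q_2, ε, XZ)
  ε-move, top X: go to q_2, push ε → (q_2, ε, Z)
All input consumed in state q_2 with stack Z.

Z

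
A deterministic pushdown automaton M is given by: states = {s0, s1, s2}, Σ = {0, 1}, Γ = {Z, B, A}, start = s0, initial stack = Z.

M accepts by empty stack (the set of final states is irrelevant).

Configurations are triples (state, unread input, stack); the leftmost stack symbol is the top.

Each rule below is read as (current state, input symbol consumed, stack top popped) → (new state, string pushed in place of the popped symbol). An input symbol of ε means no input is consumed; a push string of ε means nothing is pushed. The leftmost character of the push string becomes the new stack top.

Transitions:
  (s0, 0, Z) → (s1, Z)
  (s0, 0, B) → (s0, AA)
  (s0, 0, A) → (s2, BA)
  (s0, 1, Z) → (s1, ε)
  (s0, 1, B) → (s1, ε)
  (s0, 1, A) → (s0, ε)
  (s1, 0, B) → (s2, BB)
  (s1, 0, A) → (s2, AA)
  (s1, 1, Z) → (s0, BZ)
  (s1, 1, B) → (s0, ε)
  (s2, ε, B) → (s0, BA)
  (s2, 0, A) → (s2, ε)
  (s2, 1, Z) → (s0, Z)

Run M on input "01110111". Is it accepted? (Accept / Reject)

(s0, 01110111, Z)
  read 0, top Z: go to s1, push Z → (s1, 1110111, Z)
  read 1, top Z: go to s0, push BZ → (s0, 110111, BZ)
  read 1, top B: go to s1, push ε → (s1, 10111, Z)
  read 1, top Z: go to s0, push BZ → (s0, 0111, BZ)
  read 0, top B: go to s0, push AA → (s0, 111, AAZ)
  read 1, top A: go to s0, push ε → (s0, 11, AZ)
  read 1, top A: go to s0, push ε → (s0, 1, Z)
  read 1, top Z: go to s1, push ε → (s1, ε, ε)
All input consumed and the stack is empty.

Accept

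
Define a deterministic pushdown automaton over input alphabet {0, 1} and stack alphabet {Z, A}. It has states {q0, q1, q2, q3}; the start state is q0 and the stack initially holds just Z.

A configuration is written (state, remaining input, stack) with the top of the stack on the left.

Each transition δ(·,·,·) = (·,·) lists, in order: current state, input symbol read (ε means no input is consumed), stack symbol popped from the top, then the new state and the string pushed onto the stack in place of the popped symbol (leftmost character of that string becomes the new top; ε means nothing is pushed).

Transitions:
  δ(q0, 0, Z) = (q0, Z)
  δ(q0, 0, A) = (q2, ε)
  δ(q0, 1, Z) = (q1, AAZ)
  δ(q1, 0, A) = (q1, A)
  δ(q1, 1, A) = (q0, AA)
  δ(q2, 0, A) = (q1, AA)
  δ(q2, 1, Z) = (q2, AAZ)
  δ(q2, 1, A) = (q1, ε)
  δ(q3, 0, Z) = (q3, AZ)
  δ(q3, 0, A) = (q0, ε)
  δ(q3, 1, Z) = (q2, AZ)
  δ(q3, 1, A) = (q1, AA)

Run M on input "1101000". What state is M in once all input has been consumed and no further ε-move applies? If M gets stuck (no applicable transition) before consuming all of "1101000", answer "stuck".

q1

(q0, 1101000, Z)
  read 1, top Z: go to q1, push AAZ → (q1, 101000, AAZ)
  read 1, top A: go to q0, push AA → (q0, 01000, AAAZ)
  read 0, top A: go to q2, push ε → (q2, 1000, AAZ)
  read 1, top A: go to q1, push ε → (q1, 000, AZ)
  read 0, top A: go to q1, push A → (q1, 00, AZ)
  read 0, top A: go to q1, push A → (q1, 0, AZ)
  read 0, top A: go to q1, push A → (q1, ε, AZ)
All input consumed; M is in state q1.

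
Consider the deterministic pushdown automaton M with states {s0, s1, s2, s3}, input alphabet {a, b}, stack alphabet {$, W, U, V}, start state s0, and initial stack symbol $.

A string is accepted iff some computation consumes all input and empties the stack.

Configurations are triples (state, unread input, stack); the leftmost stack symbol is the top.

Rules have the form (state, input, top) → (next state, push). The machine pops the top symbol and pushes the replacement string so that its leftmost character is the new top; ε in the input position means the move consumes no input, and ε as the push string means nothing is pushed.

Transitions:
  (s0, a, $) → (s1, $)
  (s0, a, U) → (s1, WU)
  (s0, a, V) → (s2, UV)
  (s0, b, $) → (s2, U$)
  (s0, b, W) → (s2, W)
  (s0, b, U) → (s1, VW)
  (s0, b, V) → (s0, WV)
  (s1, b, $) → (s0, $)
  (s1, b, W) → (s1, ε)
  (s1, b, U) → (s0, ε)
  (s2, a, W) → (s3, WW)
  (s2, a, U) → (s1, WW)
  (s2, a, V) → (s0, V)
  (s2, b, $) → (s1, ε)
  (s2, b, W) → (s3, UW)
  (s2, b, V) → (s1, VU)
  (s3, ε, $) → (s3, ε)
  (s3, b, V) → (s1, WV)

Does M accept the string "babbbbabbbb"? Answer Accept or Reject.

(s0, babbbbabbbb, $)
  read b, top $: go to s2, push U$ → (s2, abbbbabbbb, U$)
  read a, top U: go to s1, push WW → (s1, bbbbabbbb, WW$)
  read b, top W: go to s1, push ε → (s1, bbbabbbb, W$)
  read b, top W: go to s1, push ε → (s1, bbabbbb, $)
  read b, top $: go to s0, push $ → (s0, babbbb, $)
  read b, top $: go to s2, push U$ → (s2, abbbb, U$)
  read a, top U: go to s1, push WW → (s1, bbbb, WW$)
  read b, top W: go to s1, push ε → (s1, bbb, W$)
  read b, top W: go to s1, push ε → (s1, bb, $)
  read b, top $: go to s0, push $ → (s0, b, $)
  read b, top $: go to s2, push U$ → (s2, ε, U$)
All input consumed; stack is U$, not empty, and no further ε-move applies.

Reject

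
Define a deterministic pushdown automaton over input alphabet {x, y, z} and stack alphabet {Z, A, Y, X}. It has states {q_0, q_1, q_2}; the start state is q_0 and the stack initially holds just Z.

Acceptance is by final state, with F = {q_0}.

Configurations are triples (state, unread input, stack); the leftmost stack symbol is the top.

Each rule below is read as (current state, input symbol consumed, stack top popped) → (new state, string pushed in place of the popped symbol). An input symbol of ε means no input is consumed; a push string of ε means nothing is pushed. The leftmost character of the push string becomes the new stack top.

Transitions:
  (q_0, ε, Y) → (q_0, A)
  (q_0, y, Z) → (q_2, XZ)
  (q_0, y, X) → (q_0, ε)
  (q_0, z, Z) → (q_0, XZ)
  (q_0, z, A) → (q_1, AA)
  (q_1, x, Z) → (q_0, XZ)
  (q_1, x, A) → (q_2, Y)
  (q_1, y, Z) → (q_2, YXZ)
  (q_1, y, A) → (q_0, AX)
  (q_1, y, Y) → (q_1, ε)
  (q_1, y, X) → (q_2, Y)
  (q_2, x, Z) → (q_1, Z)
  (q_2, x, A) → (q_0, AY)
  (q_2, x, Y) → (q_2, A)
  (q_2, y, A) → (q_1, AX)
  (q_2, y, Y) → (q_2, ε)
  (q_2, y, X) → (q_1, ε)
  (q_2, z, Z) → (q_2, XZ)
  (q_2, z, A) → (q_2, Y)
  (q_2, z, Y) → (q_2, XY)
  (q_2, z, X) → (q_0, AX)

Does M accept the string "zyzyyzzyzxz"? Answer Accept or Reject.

(q_0, zyzyyzzyzxz, Z)
  read z, top Z: go to q_0, push XZ → (q_0, yzyyzzyzxz, XZ)
  read y, top X: go to q_0, push ε → (q_0, zyyzzyzxz, Z)
  read z, top Z: go to q_0, push XZ → (q_0, yyzzyzxz, XZ)
  read y, top X: go to q_0, push ε → (q_0, yzzyzxz, Z)
  read y, top Z: go to q_2, push XZ → (q_2, zzyzxz, XZ)
  read z, top X: go to q_0, push AX → (q_0, zyzxz, AXZ)
  read z, top A: go to q_1, push AA → (q_1, yzxz, AAXZ)
  read y, top A: go to q_0, push AX → (q_0, zxz, AXAXZ)
  read z, top A: go to q_1, push AA → (q_1, xz, AAXAXZ)
  read x, top A: go to q_2, push Y → (q_2, z, YAXAXZ)
  read z, top Y: go to q_2, push XY → (q_2, ε, XYAXAXZ)
All input consumed; state q_2 ∉ F and no further ε-move applies.

Reject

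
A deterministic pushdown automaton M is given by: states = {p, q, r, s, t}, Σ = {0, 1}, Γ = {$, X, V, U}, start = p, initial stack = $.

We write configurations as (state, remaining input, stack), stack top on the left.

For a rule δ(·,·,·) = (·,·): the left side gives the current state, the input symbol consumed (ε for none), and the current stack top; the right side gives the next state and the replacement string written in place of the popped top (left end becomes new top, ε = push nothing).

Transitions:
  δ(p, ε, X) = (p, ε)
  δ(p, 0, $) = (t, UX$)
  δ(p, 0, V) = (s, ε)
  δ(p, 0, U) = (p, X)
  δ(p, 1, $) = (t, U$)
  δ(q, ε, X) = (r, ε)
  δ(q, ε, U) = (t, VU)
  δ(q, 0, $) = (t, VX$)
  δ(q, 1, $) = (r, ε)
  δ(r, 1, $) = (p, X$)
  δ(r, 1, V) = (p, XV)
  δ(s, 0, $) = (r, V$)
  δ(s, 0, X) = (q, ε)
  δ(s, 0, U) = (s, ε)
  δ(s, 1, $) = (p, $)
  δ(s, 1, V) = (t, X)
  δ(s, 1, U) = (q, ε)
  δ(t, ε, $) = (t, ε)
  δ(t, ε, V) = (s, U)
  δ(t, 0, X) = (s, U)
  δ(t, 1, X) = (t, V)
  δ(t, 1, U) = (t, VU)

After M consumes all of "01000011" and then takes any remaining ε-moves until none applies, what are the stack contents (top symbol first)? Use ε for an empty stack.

$

(p, 01000011, $) ⊢ (t, 1000011, UX$) ⊢ (t, 000011, VUX$) ⊢ (s, 000011, UUX$) ⊢ (s, 00011, UX$) ⊢ (s, 0011, X$) ⊢ (q, 011, $) ⊢ (t, 11, VX$) ⊢ (s, 11, UX$) ⊢ (q, 1, X$) ⊢ (r, 1, $) ⊢ (p, ε, X$) ⊢ (p, ε, $)
All input consumed in state p with stack $.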